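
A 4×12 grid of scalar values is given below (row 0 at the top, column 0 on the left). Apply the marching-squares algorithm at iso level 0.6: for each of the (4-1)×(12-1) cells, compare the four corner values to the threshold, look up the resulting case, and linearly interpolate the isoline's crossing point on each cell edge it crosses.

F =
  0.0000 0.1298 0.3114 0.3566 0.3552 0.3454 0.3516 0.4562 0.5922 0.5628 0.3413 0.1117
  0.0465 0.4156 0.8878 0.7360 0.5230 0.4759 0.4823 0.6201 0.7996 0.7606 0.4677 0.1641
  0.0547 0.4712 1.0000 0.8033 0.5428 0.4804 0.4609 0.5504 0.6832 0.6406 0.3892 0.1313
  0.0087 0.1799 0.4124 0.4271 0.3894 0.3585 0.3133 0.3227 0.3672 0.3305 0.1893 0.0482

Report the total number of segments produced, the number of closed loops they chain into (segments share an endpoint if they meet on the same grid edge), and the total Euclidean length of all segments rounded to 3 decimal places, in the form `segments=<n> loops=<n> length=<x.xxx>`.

cell (0,1): code 0100 → (0.501,2.000)–(1.000,1.391)
cell (0,2): code 1100 → (0.642,3.000)–(0.501,2.000)
cell (0,3): code 1000 → (1.000,3.638)–(0.642,3.000)
cell (0,6): code 0100 → (0.877,7.000)–(1.000,6.854)
cell (0,7): code 1100 → (0.038,8.000)–(0.877,7.000)
cell (0,8): code 1100 → (0.188,9.000)–(0.038,8.000)
cell (0,9): code 1000 → (1.000,9.548)–(0.188,9.000)
cell (1,1): code 0110 → (1.000,1.391)–(2.000,1.244)
cell (1,3): code 1001 → (2.000,3.780)–(1.000,3.638)
cell (1,6): code 0010 → (1.000,6.854)–(1.288,7.000)
cell (1,7): code 0111 → (1.288,7.000)–(2.000,7.373)
cell (1,9): code 1001 → (2.000,9.161)–(1.000,9.548)
cell (2,1): code 0010 → (2.000,1.244)–(2.681,2.000)
cell (2,2): code 0011 → (2.681,2.000)–(2.540,3.000)
cell (2,3): code 0001 → (2.540,3.000)–(2.000,3.780)
cell (2,7): code 0010 → (2.000,7.373)–(2.263,8.000)
cell (2,8): code 0011 → (2.263,8.000)–(2.131,9.000)
cell (2,9): code 0001 → (2.131,9.000)–(2.000,9.161)
total: 18 segments, chained into 2 closed loop(s), length Σ = 15.110106

segments=18 loops=2 length=15.110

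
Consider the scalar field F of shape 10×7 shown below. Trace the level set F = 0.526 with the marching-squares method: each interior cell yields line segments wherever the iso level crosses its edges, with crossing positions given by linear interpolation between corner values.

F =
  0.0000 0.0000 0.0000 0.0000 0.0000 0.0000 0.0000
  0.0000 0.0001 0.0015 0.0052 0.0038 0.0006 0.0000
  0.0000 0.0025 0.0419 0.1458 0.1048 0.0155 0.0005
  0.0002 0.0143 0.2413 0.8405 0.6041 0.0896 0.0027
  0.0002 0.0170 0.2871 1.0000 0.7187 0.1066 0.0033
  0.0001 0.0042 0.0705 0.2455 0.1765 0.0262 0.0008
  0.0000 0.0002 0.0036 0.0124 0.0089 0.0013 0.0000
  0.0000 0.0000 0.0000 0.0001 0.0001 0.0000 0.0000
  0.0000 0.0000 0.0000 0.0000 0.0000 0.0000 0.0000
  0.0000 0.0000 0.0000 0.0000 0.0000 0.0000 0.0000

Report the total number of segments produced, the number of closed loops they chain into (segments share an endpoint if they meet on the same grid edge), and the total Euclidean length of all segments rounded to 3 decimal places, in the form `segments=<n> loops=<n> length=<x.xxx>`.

cell (2,2): code 0100 → (2.547,3.000)–(3.000,2.475)
cell (2,3): code 1100 → (2.844,4.000)–(2.547,3.000)
cell (2,4): code 1000 → (3.000,4.152)–(2.844,4.000)
cell (3,2): code 0110 → (3.000,2.475)–(4.000,2.335)
cell (3,4): code 1001 → (4.000,4.315)–(3.000,4.152)
cell (4,2): code 0010 → (4.000,2.335)–(4.628,3.000)
cell (4,3): code 0011 → (4.628,3.000)–(4.355,4.000)
cell (4,4): code 0001 → (4.355,4.000)–(4.000,4.315)
total: 8 segments, chained into 1 closed loop(s), length Σ = 6.403106

segments=8 loops=1 length=6.403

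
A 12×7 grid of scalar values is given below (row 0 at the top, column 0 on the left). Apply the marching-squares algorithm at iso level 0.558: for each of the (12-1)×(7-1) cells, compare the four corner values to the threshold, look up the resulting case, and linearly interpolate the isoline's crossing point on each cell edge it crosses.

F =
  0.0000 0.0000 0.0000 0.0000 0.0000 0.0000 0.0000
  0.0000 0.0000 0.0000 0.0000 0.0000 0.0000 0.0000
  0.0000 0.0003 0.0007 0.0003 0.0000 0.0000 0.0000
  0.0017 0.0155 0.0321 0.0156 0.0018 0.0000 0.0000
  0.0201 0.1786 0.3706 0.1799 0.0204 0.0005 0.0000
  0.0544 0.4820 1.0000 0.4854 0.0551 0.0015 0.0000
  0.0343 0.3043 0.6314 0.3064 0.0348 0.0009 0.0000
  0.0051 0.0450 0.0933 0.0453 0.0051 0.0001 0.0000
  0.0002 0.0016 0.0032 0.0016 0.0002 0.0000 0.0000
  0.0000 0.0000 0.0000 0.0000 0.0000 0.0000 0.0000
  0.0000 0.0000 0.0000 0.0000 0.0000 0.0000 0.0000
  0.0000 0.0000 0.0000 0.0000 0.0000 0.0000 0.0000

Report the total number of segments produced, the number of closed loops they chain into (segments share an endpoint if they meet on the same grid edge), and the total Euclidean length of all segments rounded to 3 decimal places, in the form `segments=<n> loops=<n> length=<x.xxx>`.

cell (4,1): code 0100 → (4.298,2.000)–(5.000,1.147)
cell (4,2): code 1000 → (5.000,2.859)–(4.298,2.000)
cell (5,1): code 0110 → (5.000,1.147)–(6.000,1.776)
cell (5,2): code 1001 → (6.000,2.226)–(5.000,2.859)
cell (6,1): code 0010 → (6.000,1.776)–(6.136,2.000)
cell (6,2): code 0001 → (6.136,2.000)–(6.000,2.226)
total: 6 segments, chained into 1 closed loop(s), length Σ = 5.105869

segments=6 loops=1 length=5.106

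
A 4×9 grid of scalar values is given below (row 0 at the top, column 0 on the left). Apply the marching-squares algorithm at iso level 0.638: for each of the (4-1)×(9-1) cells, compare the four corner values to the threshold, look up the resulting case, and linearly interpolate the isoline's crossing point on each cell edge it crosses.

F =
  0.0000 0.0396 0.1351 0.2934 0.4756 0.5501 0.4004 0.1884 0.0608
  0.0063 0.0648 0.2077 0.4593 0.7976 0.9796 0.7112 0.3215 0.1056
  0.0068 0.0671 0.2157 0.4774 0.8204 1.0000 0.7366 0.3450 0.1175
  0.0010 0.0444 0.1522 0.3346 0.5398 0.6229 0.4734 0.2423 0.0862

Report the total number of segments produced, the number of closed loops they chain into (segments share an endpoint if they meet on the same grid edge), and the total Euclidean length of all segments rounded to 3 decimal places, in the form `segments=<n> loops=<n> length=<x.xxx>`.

segments=10 loops=1 length=8.676

cell (0,3): code 0100 → (0.504,4.000)–(1.000,3.528)
cell (0,4): code 1100 → (0.205,5.000)–(0.504,4.000)
cell (0,5): code 1100 → (0.764,6.000)–(0.205,5.000)
cell (0,6): code 1000 → (1.000,6.188)–(0.764,6.000)
cell (1,3): code 0110 → (1.000,3.528)–(2.000,3.468)
cell (1,6): code 1001 → (2.000,6.252)–(1.000,6.188)
cell (2,3): code 0010 → (2.000,3.468)–(2.650,4.000)
cell (2,4): code 0011 → (2.650,4.000)–(2.960,5.000)
cell (2,5): code 0011 → (2.960,5.000)–(2.375,6.000)
cell (2,6): code 0001 → (2.375,6.000)–(2.000,6.252)
total: 10 segments, chained into 1 closed loop(s), length Σ = 8.676207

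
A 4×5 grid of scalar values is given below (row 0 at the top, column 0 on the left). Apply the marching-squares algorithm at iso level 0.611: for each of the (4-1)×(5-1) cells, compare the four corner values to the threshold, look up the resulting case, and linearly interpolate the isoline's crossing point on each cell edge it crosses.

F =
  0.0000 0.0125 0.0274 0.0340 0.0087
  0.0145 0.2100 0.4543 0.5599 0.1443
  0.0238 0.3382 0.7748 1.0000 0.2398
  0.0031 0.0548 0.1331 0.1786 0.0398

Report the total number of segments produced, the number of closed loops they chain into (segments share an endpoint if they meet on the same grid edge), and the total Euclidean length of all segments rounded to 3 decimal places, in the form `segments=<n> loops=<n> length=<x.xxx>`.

segments=6 loops=1 length=4.897

cell (1,1): code 0100 → (1.489,2.000)–(2.000,1.625)
cell (1,2): code 1100 → (1.116,3.000)–(1.489,2.000)
cell (1,3): code 1000 → (2.000,3.512)–(1.116,3.000)
cell (2,1): code 0010 → (2.000,1.625)–(2.255,2.000)
cell (2,2): code 0011 → (2.255,2.000)–(2.474,3.000)
cell (2,3): code 0001 → (2.474,3.000)–(2.000,3.512)
total: 6 segments, chained into 1 closed loop(s), length Σ = 4.897113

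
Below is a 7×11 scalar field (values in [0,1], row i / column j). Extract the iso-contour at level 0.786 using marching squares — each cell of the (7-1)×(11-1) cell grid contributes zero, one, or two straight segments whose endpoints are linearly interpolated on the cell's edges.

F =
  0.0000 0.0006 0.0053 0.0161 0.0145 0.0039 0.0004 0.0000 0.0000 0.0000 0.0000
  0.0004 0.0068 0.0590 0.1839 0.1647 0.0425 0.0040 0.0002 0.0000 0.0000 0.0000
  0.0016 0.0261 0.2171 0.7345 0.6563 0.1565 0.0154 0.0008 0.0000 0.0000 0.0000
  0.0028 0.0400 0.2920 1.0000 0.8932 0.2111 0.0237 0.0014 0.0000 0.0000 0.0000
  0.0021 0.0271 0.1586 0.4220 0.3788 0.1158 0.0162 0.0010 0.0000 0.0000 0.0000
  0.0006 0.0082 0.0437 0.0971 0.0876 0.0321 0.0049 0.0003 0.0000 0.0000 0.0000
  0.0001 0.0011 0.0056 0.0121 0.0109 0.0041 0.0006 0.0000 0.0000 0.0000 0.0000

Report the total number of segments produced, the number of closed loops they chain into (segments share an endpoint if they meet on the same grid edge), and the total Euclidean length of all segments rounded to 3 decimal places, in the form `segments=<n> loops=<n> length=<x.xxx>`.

cell (2,2): code 0100 → (2.194,3.000)–(3.000,2.698)
cell (2,3): code 1100 → (2.547,4.000)–(2.194,3.000)
cell (2,4): code 1000 → (3.000,4.157)–(2.547,4.000)
cell (3,2): code 0010 → (3.000,2.698)–(3.370,3.000)
cell (3,3): code 0011 → (3.370,3.000)–(3.208,4.000)
cell (3,4): code 0001 → (3.208,4.000)–(3.000,4.157)
total: 6 segments, chained into 1 closed loop(s), length Σ = 4.152493

segments=6 loops=1 length=4.152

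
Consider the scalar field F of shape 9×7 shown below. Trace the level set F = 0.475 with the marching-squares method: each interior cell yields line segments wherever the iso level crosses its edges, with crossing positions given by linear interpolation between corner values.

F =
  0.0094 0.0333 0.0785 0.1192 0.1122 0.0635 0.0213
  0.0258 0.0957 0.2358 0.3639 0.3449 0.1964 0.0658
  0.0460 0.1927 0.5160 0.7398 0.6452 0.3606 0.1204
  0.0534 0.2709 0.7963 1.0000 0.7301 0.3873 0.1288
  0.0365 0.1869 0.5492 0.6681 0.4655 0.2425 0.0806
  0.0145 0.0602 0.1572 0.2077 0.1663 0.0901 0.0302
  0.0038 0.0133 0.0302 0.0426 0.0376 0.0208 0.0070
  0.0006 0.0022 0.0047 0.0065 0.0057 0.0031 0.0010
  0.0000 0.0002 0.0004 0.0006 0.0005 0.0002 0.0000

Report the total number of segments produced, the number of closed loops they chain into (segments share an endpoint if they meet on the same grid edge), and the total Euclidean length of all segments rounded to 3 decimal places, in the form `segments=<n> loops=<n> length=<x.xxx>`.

segments=12 loops=1 length=9.997

cell (1,1): code 0100 → (1.854,2.000)–(2.000,1.873)
cell (1,2): code 1100 → (1.296,3.000)–(1.854,2.000)
cell (1,3): code 1100 → (1.433,4.000)–(1.296,3.000)
cell (1,4): code 1000 → (2.000,4.598)–(1.433,4.000)
cell (2,1): code 0110 → (2.000,1.873)–(3.000,1.388)
cell (2,4): code 1001 → (3.000,4.744)–(2.000,4.598)
cell (3,1): code 0110 → (3.000,1.388)–(4.000,1.795)
cell (3,3): code 1011 → (4.000,3.953)–(3.964,4.000)
cell (3,4): code 0001 → (3.964,4.000)–(3.000,4.744)
cell (4,1): code 0010 → (4.000,1.795)–(4.189,2.000)
cell (4,2): code 0011 → (4.189,2.000)–(4.419,3.000)
cell (4,3): code 0001 → (4.419,3.000)–(4.000,3.953)
total: 12 segments, chained into 1 closed loop(s), length Σ = 9.996939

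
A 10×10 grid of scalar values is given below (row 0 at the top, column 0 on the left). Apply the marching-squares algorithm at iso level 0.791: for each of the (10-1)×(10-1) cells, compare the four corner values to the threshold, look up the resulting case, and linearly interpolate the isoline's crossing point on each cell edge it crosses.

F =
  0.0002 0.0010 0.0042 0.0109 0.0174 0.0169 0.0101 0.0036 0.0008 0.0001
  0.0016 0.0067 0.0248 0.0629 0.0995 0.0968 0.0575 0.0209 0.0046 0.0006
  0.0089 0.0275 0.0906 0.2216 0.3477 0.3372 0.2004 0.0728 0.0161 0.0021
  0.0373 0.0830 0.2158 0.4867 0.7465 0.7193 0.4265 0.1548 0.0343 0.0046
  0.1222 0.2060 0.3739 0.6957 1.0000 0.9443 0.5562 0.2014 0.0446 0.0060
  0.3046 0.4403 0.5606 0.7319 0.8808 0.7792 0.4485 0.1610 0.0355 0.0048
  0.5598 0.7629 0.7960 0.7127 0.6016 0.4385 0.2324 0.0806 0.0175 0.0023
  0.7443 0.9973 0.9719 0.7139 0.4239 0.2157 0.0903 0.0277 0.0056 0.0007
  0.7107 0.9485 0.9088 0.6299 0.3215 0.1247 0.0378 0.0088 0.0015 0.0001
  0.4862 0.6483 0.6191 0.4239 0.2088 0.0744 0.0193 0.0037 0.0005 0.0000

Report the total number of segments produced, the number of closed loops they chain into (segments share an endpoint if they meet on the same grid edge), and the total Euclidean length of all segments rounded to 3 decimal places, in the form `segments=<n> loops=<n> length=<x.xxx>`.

segments=18 loops=2 length=14.593

cell (3,3): code 0100 → (3.176,4.000)–(4.000,3.313)
cell (3,4): code 1100 → (3.319,5.000)–(3.176,4.000)
cell (3,5): code 1000 → (4.000,5.395)–(3.319,5.000)
cell (4,3): code 0110 → (4.000,3.313)–(5.000,3.397)
cell (4,4): code 1011 → (5.000,4.884)–(4.929,5.000)
cell (4,5): code 0001 → (4.929,5.000)–(4.000,5.395)
cell (5,1): code 0100 → (5.979,2.000)–(6.000,1.849)
cell (5,2): code 1000 → (6.000,2.060)–(5.979,2.000)
cell (5,3): code 0010 → (5.000,3.397)–(5.322,4.000)
cell (5,4): code 0001 → (5.322,4.000)–(5.000,4.884)
cell (6,0): code 0100 → (6.120,1.000)–(7.000,0.185)
cell (6,1): code 1110 → (6.000,1.849)–(6.120,1.000)
cell (6,2): code 1001 → (7.000,2.701)–(6.000,2.060)
cell (7,0): code 0110 → (7.000,0.185)–(8.000,0.338)
cell (7,2): code 1001 → (8.000,2.422)–(7.000,2.701)
cell (8,0): code 0010 → (8.000,0.338)–(8.525,1.000)
cell (8,1): code 0011 → (8.525,1.000)–(8.407,2.000)
cell (8,2): code 0001 → (8.407,2.000)–(8.000,2.422)
total: 18 segments, chained into 2 closed loop(s), length Σ = 14.593006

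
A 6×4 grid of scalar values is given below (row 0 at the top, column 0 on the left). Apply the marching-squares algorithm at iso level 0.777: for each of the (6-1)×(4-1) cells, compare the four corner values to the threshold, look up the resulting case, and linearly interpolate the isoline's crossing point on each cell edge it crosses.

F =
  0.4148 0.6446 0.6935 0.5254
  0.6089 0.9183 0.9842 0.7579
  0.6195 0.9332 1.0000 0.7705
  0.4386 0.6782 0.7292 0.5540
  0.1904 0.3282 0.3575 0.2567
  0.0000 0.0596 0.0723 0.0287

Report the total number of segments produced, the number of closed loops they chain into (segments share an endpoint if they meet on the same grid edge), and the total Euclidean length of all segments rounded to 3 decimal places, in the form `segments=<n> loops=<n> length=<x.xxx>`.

segments=8 loops=1 length=7.956

cell (0,0): code 0100 → (0.484,1.000)–(1.000,0.543)
cell (0,1): code 1100 → (0.287,2.000)–(0.484,1.000)
cell (0,2): code 1000 → (1.000,2.916)–(0.287,2.000)
cell (1,0): code 0110 → (1.000,0.543)–(2.000,0.502)
cell (1,2): code 1001 → (2.000,2.972)–(1.000,2.916)
cell (2,0): code 0010 → (2.000,0.502)–(2.613,1.000)
cell (2,1): code 0011 → (2.613,1.000)–(2.823,2.000)
cell (2,2): code 0001 → (2.823,2.000)–(2.000,2.972)
total: 8 segments, chained into 1 closed loop(s), length Σ = 7.956229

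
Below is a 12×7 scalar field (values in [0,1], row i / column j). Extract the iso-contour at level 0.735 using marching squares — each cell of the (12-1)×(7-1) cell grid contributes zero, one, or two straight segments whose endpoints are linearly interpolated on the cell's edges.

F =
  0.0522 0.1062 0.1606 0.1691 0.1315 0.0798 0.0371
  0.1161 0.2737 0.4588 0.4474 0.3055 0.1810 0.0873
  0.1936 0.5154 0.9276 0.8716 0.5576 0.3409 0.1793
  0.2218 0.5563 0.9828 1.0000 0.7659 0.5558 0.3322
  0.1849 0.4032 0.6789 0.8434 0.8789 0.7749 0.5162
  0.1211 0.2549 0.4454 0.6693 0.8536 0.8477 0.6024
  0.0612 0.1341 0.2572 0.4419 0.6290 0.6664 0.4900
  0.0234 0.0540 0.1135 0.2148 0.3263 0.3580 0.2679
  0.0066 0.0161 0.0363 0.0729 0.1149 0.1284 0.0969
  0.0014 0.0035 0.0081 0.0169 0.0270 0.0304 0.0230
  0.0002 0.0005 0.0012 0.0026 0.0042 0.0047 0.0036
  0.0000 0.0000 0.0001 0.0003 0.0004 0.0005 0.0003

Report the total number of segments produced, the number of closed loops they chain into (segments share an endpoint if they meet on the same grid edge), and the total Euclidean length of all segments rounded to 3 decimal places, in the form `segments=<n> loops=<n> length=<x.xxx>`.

segments=16 loops=1 length=12.295

cell (1,1): code 0100 → (1.589,2.000)–(2.000,1.533)
cell (1,2): code 1100 → (1.678,3.000)–(1.589,2.000)
cell (1,3): code 1000 → (2.000,3.435)–(1.678,3.000)
cell (2,1): code 0110 → (2.000,1.533)–(3.000,1.419)
cell (2,3): code 1101 → (2.852,4.000)–(2.000,3.435)
cell (2,4): code 1000 → (3.000,4.147)–(2.852,4.000)
cell (3,1): code 0010 → (3.000,1.419)–(3.815,2.000)
cell (3,2): code 0111 → (3.815,2.000)–(4.000,2.341)
cell (3,4): code 1101 → (3.818,5.000)–(3.000,4.147)
cell (3,5): code 1000 → (4.000,5.154)–(3.818,5.000)
cell (4,2): code 0010 → (4.000,2.341)–(4.623,3.000)
cell (4,3): code 0111 → (4.623,3.000)–(5.000,3.356)
cell (4,5): code 1001 → (5.000,5.459)–(4.000,5.154)
cell (5,3): code 0010 → (5.000,3.356)–(5.528,4.000)
cell (5,4): code 0011 → (5.528,4.000)–(5.622,5.000)
cell (5,5): code 0001 → (5.622,5.000)–(5.000,5.459)
total: 16 segments, chained into 1 closed loop(s), length Σ = 12.295116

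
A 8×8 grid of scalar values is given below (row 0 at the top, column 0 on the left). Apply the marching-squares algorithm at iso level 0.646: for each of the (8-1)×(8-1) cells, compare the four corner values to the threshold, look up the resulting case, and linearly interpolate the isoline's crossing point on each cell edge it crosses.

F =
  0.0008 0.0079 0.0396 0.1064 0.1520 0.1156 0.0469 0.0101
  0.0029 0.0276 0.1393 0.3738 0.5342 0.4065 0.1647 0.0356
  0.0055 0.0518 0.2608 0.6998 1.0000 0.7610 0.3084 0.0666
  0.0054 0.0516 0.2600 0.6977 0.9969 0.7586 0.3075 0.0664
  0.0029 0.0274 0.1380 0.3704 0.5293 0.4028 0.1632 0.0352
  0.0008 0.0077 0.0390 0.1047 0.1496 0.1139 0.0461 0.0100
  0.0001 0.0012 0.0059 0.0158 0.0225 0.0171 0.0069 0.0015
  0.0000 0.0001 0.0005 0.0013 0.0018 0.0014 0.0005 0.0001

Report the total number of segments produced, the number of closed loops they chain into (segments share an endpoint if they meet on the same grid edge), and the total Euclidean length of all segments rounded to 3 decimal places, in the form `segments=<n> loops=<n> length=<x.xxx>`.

cell (1,2): code 0100 → (1.835,3.000)–(2.000,2.877)
cell (1,3): code 1100 → (1.240,4.000)–(1.835,3.000)
cell (1,4): code 1100 → (1.676,5.000)–(1.240,4.000)
cell (1,5): code 1000 → (2.000,5.254)–(1.676,5.000)
cell (2,2): code 0110 → (2.000,2.877)–(3.000,2.882)
cell (2,5): code 1001 → (3.000,5.250)–(2.000,5.254)
cell (3,2): code 0010 → (3.000,2.882)–(3.158,3.000)
cell (3,3): code 0011 → (3.158,3.000)–(3.750,4.000)
cell (3,4): code 0011 → (3.750,4.000)–(3.316,5.000)
cell (3,5): code 0001 → (3.316,5.000)–(3.000,5.250)
total: 10 segments, chained into 1 closed loop(s), length Σ = 7.724725

segments=10 loops=1 length=7.725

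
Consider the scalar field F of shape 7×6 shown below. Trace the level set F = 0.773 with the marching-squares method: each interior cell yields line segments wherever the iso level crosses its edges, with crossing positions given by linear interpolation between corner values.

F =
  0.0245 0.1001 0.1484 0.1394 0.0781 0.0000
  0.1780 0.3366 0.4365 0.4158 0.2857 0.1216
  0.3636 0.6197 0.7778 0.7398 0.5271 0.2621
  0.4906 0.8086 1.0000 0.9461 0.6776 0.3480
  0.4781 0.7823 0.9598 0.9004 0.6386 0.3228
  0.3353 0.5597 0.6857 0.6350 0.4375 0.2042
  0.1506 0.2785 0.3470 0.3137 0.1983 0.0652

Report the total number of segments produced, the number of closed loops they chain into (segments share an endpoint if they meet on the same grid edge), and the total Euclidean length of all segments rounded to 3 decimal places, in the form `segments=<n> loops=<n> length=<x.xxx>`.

cell (1,1): code 0100 → (1.986,2.000)–(2.000,1.970)
cell (1,2): code 1000 → (2.000,2.126)–(1.986,2.000)
cell (2,0): code 0100 → (2.812,1.000)–(3.000,0.888)
cell (2,1): code 1110 → (2.000,1.970)–(2.812,1.000)
cell (2,2): code 1101 → (2.161,3.000)–(2.000,2.126)
cell (2,3): code 1000 → (3.000,3.645)–(2.161,3.000)
cell (3,0): code 0110 → (3.000,0.888)–(4.000,0.969)
cell (3,3): code 1001 → (4.000,3.487)–(3.000,3.645)
cell (4,0): code 0010 → (4.000,0.969)–(4.042,1.000)
cell (4,1): code 0011 → (4.042,1.000)–(4.682,2.000)
cell (4,2): code 0011 → (4.682,2.000)–(4.480,3.000)
cell (4,3): code 0001 → (4.480,3.000)–(4.000,3.487)
total: 12 segments, chained into 1 closed loop(s), length Σ = 8.548969

segments=12 loops=1 length=8.549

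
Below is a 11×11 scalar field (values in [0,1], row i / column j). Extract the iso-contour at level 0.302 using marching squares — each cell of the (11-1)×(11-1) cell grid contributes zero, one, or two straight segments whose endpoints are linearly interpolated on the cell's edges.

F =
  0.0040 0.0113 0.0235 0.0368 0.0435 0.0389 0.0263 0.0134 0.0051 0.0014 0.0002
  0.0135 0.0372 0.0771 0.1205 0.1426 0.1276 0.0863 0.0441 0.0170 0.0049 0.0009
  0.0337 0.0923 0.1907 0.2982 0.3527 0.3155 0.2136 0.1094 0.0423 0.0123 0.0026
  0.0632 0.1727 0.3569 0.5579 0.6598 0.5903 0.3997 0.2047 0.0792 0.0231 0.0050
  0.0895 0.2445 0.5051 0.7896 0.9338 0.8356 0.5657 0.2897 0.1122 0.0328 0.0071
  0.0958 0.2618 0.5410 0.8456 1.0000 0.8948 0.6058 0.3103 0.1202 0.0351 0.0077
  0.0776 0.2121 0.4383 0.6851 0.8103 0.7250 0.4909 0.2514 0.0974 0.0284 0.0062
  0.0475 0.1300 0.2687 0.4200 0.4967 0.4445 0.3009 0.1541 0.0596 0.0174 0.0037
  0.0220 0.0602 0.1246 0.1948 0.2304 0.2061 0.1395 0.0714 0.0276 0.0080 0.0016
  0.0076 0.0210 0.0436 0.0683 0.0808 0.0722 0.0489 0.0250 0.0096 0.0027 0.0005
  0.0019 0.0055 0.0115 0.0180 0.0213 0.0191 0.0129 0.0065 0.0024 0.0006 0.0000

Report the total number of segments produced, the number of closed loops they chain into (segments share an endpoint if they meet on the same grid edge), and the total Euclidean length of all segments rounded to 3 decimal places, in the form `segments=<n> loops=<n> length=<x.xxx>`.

cell (1,3): code 0100 → (1.759,4.000)–(2.000,3.070)
cell (1,4): code 1100 → (1.928,5.000)–(1.759,4.000)
cell (1,5): code 1000 → (2.000,5.132)–(1.928,5.000)
cell (2,1): code 0100 → (2.670,2.000)–(3.000,1.702)
cell (2,2): code 1100 → (2.015,3.000)–(2.670,2.000)
cell (2,3): code 1110 → (2.000,3.070)–(2.015,3.000)
cell (2,5): code 1101 → (2.475,6.000)–(2.000,5.132)
cell (2,6): code 1000 → (3.000,6.501)–(2.475,6.000)
cell (3,1): code 0110 → (3.000,1.702)–(4.000,1.221)
cell (3,6): code 1001 → (4.000,6.955)–(3.000,6.501)
cell (4,1): code 0110 → (4.000,1.221)–(5.000,1.144)
cell (4,6): code 1101 → (4.597,7.000)–(4.000,6.955)
cell (4,7): code 1000 → (5.000,7.044)–(4.597,7.000)
cell (5,1): code 0110 → (5.000,1.144)–(6.000,1.397)
cell (5,6): code 1011 → (6.000,6.789)–(5.141,7.000)
cell (5,7): code 0001 → (5.141,7.000)–(5.000,7.044)
cell (6,1): code 0010 → (6.000,1.397)–(6.804,2.000)
cell (6,2): code 0111 → (6.804,2.000)–(7.000,2.220)
cell (6,5): code 1011 → (7.000,5.992)–(6.994,6.000)
cell (6,6): code 0001 → (6.994,6.000)–(6.000,6.789)
cell (7,2): code 0010 → (7.000,2.220)–(7.524,3.000)
cell (7,3): code 0011 → (7.524,3.000)–(7.731,4.000)
cell (7,4): code 0011 → (7.731,4.000)–(7.598,5.000)
cell (7,5): code 0001 → (7.598,5.000)–(7.000,5.992)
total: 24 segments, chained into 1 closed loop(s), length Σ = 18.537569

segments=24 loops=1 length=18.538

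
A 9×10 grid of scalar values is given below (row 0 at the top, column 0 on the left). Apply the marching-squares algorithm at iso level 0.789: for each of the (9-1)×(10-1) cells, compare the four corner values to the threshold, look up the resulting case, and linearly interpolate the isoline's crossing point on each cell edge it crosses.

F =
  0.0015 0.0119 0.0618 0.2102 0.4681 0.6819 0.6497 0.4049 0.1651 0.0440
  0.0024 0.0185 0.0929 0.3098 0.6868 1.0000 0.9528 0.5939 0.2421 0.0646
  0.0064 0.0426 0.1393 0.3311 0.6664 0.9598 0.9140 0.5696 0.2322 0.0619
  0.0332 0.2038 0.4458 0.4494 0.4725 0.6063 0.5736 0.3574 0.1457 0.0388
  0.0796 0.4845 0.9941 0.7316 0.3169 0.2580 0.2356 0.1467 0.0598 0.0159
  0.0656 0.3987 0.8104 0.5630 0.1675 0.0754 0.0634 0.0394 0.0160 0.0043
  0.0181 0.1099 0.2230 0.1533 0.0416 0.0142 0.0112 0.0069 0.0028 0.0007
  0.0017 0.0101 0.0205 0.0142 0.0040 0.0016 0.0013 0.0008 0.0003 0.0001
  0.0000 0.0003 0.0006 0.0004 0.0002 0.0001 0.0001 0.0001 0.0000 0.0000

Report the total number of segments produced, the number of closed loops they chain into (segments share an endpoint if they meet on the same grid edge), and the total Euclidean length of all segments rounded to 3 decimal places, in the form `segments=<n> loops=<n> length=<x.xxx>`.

cell (0,4): code 0100 → (0.337,5.000)–(1.000,4.326)
cell (0,5): code 1100 → (0.460,6.000)–(0.337,5.000)
cell (0,6): code 1000 → (1.000,6.456)–(0.460,6.000)
cell (1,4): code 0110 → (1.000,4.326)–(2.000,4.418)
cell (1,6): code 1001 → (2.000,6.363)–(1.000,6.456)
cell (2,4): code 0010 → (2.000,4.418)–(2.483,5.000)
cell (2,5): code 0011 → (2.483,5.000)–(2.367,6.000)
cell (2,6): code 0001 → (2.367,6.000)–(2.000,6.363)
cell (3,1): code 0100 → (3.626,2.000)–(4.000,1.598)
cell (3,2): code 1000 → (4.000,2.781)–(3.626,2.000)
cell (4,1): code 0110 → (4.000,1.598)–(5.000,1.948)
cell (4,2): code 1001 → (5.000,2.086)–(4.000,2.781)
cell (5,1): code 0010 → (5.000,1.948)–(5.036,2.000)
cell (5,2): code 0001 → (5.036,2.000)–(5.000,2.086)
total: 14 segments, chained into 2 closed loop(s), length Σ = 10.798792

segments=14 loops=2 length=10.799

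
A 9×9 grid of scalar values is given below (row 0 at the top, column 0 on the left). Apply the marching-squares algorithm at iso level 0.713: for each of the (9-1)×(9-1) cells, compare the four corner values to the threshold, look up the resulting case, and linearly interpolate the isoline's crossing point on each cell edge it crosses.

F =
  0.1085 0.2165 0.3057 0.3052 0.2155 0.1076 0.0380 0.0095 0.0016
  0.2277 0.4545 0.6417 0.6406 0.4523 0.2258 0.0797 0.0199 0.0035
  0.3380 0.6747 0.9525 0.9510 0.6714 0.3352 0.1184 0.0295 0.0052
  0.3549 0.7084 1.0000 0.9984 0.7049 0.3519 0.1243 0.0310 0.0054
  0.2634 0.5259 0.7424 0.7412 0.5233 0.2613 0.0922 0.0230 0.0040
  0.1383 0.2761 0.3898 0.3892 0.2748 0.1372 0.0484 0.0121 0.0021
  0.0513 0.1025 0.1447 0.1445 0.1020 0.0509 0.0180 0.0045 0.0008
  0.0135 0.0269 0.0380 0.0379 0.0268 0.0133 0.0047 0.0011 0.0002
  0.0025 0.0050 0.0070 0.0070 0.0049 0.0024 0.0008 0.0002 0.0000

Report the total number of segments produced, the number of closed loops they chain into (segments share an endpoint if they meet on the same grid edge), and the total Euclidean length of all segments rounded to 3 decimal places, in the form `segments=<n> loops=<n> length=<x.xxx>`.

cell (1,1): code 0100 → (1.229,2.000)–(2.000,1.138)
cell (1,2): code 1100 → (1.233,3.000)–(1.229,2.000)
cell (1,3): code 1000 → (2.000,3.851)–(1.233,3.000)
cell (2,1): code 0110 → (2.000,1.138)–(3.000,1.016)
cell (2,3): code 1001 → (3.000,3.972)–(2.000,3.851)
cell (3,1): code 0110 → (3.000,1.016)–(4.000,1.864)
cell (3,3): code 1001 → (4.000,3.129)–(3.000,3.972)
cell (4,1): code 0010 → (4.000,1.864)–(4.083,2.000)
cell (4,2): code 0011 → (4.083,2.000)–(4.080,3.000)
cell (4,3): code 0001 → (4.080,3.000)–(4.000,3.129)
total: 10 segments, chained into 1 closed loop(s), length Σ = 9.247602

segments=10 loops=1 length=9.248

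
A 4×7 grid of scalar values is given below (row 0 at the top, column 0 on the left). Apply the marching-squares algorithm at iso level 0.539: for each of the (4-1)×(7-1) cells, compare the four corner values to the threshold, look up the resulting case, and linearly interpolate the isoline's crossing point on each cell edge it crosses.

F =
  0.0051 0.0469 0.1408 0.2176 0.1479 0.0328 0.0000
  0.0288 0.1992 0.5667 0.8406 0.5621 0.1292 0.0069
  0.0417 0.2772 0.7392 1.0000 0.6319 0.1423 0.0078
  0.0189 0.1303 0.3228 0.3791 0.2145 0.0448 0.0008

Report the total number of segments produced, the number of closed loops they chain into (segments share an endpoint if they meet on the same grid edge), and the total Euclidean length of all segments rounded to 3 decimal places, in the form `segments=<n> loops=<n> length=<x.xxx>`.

segments=10 loops=1 length=7.521

cell (0,1): code 0100 → (0.935,2.000)–(1.000,1.925)
cell (0,2): code 1100 → (0.516,3.000)–(0.935,2.000)
cell (0,3): code 1100 → (0.944,4.000)–(0.516,3.000)
cell (0,4): code 1000 → (1.000,4.053)–(0.944,4.000)
cell (1,1): code 0110 → (1.000,1.925)–(2.000,1.567)
cell (1,4): code 1001 → (2.000,4.190)–(1.000,4.053)
cell (2,1): code 0010 → (2.000,1.567)–(2.481,2.000)
cell (2,2): code 0011 → (2.481,2.000)–(2.742,3.000)
cell (2,3): code 0011 → (2.742,3.000)–(2.223,4.000)
cell (2,4): code 0001 → (2.223,4.000)–(2.000,4.190)
total: 10 segments, chained into 1 closed loop(s), length Σ = 7.520744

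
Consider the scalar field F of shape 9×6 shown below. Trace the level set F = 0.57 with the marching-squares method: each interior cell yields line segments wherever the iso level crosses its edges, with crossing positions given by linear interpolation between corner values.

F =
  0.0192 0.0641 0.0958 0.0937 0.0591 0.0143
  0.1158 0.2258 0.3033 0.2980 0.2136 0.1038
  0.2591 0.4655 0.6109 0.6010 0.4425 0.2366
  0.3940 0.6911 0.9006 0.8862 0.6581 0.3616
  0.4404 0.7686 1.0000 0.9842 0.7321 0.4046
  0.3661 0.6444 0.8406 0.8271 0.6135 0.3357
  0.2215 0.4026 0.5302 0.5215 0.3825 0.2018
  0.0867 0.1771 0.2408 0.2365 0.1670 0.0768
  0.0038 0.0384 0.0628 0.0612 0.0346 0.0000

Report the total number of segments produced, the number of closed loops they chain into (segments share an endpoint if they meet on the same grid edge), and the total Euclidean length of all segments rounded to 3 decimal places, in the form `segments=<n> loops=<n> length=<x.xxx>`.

segments=16 loops=1 length=12.710

cell (1,1): code 0100 → (1.867,2.000)–(2.000,1.719)
cell (1,2): code 1100 → (1.898,3.000)–(1.867,2.000)
cell (1,3): code 1000 → (2.000,3.196)–(1.898,3.000)
cell (2,0): code 0100 → (2.463,1.000)–(3.000,0.592)
cell (2,1): code 1110 → (2.000,1.719)–(2.463,1.000)
cell (2,3): code 1101 → (2.591,4.000)–(2.000,3.196)
cell (2,4): code 1000 → (3.000,4.297)–(2.591,4.000)
cell (3,0): code 0110 → (3.000,0.592)–(4.000,0.395)
cell (3,4): code 1001 → (4.000,4.495)–(3.000,4.297)
cell (4,0): code 0110 → (4.000,0.395)–(5.000,0.733)
cell (4,4): code 1001 → (5.000,4.157)–(4.000,4.495)
cell (5,0): code 0010 → (5.000,0.733)–(5.308,1.000)
cell (5,1): code 0011 → (5.308,1.000)–(5.872,2.000)
cell (5,2): code 0011 → (5.872,2.000)–(5.841,3.000)
cell (5,3): code 0011 → (5.841,3.000)–(5.188,4.000)
cell (5,4): code 0001 → (5.188,4.000)–(5.000,4.157)
total: 16 segments, chained into 1 closed loop(s), length Σ = 12.710353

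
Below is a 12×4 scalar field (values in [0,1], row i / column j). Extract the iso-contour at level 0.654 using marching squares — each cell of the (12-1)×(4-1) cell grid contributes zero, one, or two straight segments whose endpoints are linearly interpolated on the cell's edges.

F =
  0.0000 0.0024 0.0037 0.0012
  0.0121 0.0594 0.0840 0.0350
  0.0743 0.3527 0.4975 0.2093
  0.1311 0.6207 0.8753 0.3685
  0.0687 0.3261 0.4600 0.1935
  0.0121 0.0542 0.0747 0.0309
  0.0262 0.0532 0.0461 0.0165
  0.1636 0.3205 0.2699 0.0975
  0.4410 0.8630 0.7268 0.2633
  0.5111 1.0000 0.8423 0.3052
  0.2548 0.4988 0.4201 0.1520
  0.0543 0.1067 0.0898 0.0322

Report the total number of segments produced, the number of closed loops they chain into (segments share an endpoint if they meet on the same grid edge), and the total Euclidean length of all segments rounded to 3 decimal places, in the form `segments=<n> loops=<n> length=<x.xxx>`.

cell (2,1): code 0100 → (2.414,2.000)–(3.000,1.131)
cell (2,2): code 1000 → (3.000,2.437)–(2.414,2.000)
cell (3,1): code 0010 → (3.000,1.131)–(3.533,2.000)
cell (3,2): code 0001 → (3.533,2.000)–(3.000,2.437)
cell (7,0): code 0100 → (7.615,1.000)–(8.000,0.505)
cell (7,1): code 1100 → (7.841,2.000)–(7.615,1.000)
cell (7,2): code 1000 → (8.000,2.157)–(7.841,2.000)
cell (8,0): code 0110 → (8.000,0.505)–(9.000,0.292)
cell (8,2): code 1001 → (9.000,2.351)–(8.000,2.157)
cell (9,0): code 0010 → (9.000,0.292)–(9.690,1.000)
cell (9,1): code 0011 → (9.690,1.000)–(9.446,2.000)
cell (9,2): code 0001 → (9.446,2.000)–(9.000,2.351)
total: 12 segments, chained into 2 closed loop(s), length Σ = 9.989868

segments=12 loops=2 length=9.990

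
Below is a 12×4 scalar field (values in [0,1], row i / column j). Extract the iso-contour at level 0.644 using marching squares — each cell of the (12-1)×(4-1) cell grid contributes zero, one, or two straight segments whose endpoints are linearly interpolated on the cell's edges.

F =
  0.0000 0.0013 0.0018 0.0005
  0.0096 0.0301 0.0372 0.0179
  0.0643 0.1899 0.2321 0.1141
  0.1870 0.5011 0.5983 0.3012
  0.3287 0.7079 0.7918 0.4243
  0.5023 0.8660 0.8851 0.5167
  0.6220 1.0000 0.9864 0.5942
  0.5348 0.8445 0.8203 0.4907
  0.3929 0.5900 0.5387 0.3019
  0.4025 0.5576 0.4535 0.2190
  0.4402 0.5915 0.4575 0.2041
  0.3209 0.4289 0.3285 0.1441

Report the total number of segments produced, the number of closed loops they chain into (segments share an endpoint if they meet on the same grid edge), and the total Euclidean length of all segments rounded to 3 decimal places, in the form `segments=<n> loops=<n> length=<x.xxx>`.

segments=12 loops=1 length=11.470

cell (3,0): code 0100 → (3.691,1.000)–(4.000,0.831)
cell (3,1): code 1100 → (3.236,2.000)–(3.691,1.000)
cell (3,2): code 1000 → (4.000,2.402)–(3.236,2.000)
cell (4,0): code 0110 → (4.000,0.831)–(5.000,0.390)
cell (4,2): code 1001 → (5.000,2.654)–(4.000,2.402)
cell (5,0): code 0110 → (5.000,0.390)–(6.000,0.058)
cell (5,2): code 1001 → (6.000,2.873)–(5.000,2.654)
cell (6,0): code 0110 → (6.000,0.058)–(7.000,0.353)
cell (6,2): code 1001 → (7.000,2.535)–(6.000,2.873)
cell (7,0): code 0010 → (7.000,0.353)–(7.788,1.000)
cell (7,1): code 0011 → (7.788,1.000)–(7.626,2.000)
cell (7,2): code 0001 → (7.626,2.000)–(7.000,2.535)
total: 12 segments, chained into 1 closed loop(s), length Σ = 11.469670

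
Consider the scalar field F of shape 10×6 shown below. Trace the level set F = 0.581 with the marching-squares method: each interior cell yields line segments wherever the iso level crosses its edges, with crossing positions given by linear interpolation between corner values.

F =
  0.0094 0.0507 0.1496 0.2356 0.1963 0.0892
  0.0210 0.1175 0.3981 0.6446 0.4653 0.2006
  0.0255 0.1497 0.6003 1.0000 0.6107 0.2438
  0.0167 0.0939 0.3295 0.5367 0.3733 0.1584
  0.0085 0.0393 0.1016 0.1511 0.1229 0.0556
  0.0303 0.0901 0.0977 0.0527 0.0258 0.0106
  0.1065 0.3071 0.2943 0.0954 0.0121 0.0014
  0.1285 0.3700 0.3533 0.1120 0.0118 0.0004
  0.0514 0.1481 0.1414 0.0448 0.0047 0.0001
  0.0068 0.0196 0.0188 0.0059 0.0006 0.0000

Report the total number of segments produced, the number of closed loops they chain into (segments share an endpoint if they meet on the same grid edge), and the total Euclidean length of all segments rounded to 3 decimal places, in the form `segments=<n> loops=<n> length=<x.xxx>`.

cell (0,2): code 0100 → (0.844,3.000)–(1.000,2.742)
cell (0,3): code 1000 → (1.000,3.355)–(0.844,3.000)
cell (1,1): code 0100 → (1.905,2.000)–(2.000,1.957)
cell (1,2): code 1110 → (1.000,2.742)–(1.905,2.000)
cell (1,3): code 1101 → (1.796,4.000)–(1.000,3.355)
cell (1,4): code 1000 → (2.000,4.081)–(1.796,4.000)
cell (2,1): code 0010 → (2.000,1.957)–(2.071,2.000)
cell (2,2): code 0011 → (2.071,2.000)–(2.904,3.000)
cell (2,3): code 0011 → (2.904,3.000)–(2.125,4.000)
cell (2,4): code 0001 → (2.125,4.000)–(2.000,4.081)
total: 10 segments, chained into 1 closed loop(s), length Σ = 6.008832

segments=10 loops=1 length=6.009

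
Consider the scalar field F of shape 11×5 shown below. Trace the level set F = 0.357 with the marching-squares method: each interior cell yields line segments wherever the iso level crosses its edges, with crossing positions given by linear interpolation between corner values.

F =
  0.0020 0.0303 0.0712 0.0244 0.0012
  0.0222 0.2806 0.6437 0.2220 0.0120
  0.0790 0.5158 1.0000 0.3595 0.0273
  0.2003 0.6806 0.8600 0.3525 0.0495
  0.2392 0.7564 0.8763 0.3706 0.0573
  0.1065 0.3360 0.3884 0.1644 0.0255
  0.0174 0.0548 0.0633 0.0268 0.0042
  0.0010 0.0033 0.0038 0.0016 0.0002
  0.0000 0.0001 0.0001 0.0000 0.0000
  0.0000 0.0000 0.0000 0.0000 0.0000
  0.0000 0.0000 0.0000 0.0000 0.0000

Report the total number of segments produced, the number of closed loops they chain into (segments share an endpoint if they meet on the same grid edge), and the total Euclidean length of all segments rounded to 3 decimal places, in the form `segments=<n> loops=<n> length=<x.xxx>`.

cell (0,1): code 0100 → (0.499,2.000)–(1.000,1.210)
cell (0,2): code 1000 → (1.000,2.680)–(0.499,2.000)
cell (1,0): code 0100 → (1.325,1.000)–(2.000,0.636)
cell (1,1): code 1110 → (1.000,1.210)–(1.325,1.000)
cell (1,2): code 1101 → (1.982,3.000)–(1.000,2.680)
cell (1,3): code 1000 → (2.000,3.008)–(1.982,3.000)
cell (2,0): code 0110 → (2.000,0.636)–(3.000,0.326)
cell (2,2): code 1011 → (3.000,2.991)–(2.357,3.000)
cell (2,3): code 0001 → (2.357,3.000)–(2.000,3.008)
cell (3,0): code 0110 → (3.000,0.326)–(4.000,0.228)
cell (3,2): code 1101 → (3.249,3.000)–(3.000,2.991)
cell (3,3): code 1000 → (4.000,3.043)–(3.249,3.000)
cell (4,0): code 0010 → (4.000,0.228)–(4.950,1.000)
cell (4,1): code 0111 → (4.950,1.000)–(5.000,1.401)
cell (4,2): code 1011 → (5.000,2.140)–(4.066,3.000)
cell (4,3): code 0001 → (4.066,3.000)–(4.000,3.043)
cell (5,1): code 0010 → (5.000,1.401)–(5.097,2.000)
cell (5,2): code 0001 → (5.097,2.000)–(5.000,2.140)
total: 18 segments, chained into 1 closed loop(s), length Σ = 11.792896

segments=18 loops=1 length=11.793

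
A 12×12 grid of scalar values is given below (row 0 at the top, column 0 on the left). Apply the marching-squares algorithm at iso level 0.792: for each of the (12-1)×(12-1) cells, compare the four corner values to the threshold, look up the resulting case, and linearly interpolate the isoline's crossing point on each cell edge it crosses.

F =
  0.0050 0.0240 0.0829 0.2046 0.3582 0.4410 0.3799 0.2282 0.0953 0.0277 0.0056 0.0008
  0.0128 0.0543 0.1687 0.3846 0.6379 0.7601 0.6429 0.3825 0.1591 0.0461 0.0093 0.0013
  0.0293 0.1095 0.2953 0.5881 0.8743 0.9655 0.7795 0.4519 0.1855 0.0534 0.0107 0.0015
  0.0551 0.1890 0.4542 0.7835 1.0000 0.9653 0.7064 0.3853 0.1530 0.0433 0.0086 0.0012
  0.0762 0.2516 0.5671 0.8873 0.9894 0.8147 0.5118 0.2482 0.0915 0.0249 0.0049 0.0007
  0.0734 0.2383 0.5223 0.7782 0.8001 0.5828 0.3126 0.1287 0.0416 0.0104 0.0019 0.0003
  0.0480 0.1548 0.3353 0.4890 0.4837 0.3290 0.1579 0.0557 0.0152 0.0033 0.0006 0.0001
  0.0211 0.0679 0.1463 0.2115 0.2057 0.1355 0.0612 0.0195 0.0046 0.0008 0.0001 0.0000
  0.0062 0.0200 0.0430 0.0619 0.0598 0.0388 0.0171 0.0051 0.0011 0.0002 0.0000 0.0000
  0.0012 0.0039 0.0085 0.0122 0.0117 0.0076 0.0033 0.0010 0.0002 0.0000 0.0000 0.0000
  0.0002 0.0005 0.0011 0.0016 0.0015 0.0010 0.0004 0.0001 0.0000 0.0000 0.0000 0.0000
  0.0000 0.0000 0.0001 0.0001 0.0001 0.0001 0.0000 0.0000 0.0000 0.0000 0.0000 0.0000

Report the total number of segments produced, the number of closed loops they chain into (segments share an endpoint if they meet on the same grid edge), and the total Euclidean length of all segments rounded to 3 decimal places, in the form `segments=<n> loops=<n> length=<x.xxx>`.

cell (1,3): code 0100 → (1.652,4.000)–(2.000,3.712)
cell (1,4): code 1100 → (1.155,5.000)–(1.652,4.000)
cell (1,5): code 1000 → (2.000,5.933)–(1.155,5.000)
cell (2,3): code 0110 → (2.000,3.712)–(3.000,3.039)
cell (2,5): code 1001 → (3.000,5.669)–(2.000,5.933)
cell (3,2): code 0100 → (3.082,3.000)–(4.000,2.702)
cell (3,3): code 1110 → (3.000,3.039)–(3.082,3.000)
cell (3,5): code 1001 → (4.000,5.075)–(3.000,5.669)
cell (4,2): code 0010 → (4.000,2.702)–(4.874,3.000)
cell (4,3): code 0111 → (4.874,3.000)–(5.000,3.630)
cell (4,4): code 1011 → (5.000,4.037)–(4.098,5.000)
cell (4,5): code 0001 → (4.098,5.000)–(4.000,5.075)
cell (5,3): code 0010 → (5.000,3.630)–(5.026,4.000)
cell (5,4): code 0001 → (5.026,4.000)–(5.000,4.037)
total: 14 segments, chained into 1 closed loop(s), length Σ = 10.709457

segments=14 loops=1 length=10.709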